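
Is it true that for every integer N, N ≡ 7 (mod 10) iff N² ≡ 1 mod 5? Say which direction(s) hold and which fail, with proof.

(⇒) This fails: take N = 7. Then 7 ≡ 7 (mod 10), but 7² = 49 ≡ 4 (mod 5), not 1.

(⇐) This fails: take N = 1. Then 1² = 1 ≡ 1 (mod 5), yet 1 ≡ 1 (mod 10), not 7.

Neither direction holds.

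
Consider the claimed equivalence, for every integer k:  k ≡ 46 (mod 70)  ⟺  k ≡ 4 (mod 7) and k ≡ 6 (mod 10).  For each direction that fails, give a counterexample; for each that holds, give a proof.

[⇒] Suppose k ≡ 46 (mod 70); write k = 70j + 46. Since 7 ∣ 70, reducing mod 7 gives k ≡ 46 ≡ 4 (mod 7); since 10 ∣ 70, reducing mod 10 gives k ≡ 46 ≡ 6 (mod 10).

[⇐] Conversely, if k ≡ 4 (mod 7) and k ≡ 6 (mod 10), then by the Chinese remainder theorem k ≡ 46 (mod 70). This is exactly k ≡ 46 (mod 70).

Both directions hold.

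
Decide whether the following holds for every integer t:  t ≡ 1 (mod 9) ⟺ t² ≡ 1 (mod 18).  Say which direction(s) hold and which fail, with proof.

(⇒) fails and (⇐) fails.

(→) This fails: take t = 10. Then 10 ≡ 1 (mod 9), but 10² = 100 ≡ 10 (mod 18), not 1.

(←) This fails: take t = 17. Then 17² = 289 ≡ 1 (mod 18), yet 17 ≡ 8 (mod 9), not 1.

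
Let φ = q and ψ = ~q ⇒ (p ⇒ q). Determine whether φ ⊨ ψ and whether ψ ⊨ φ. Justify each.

(→) Assume the antecedent. If q is true, ~q ⇒ (p ⇒ q) reduces to true regardless of the other variables. If q is false, the antecedent cannot hold. Either way ~q ⇒ (p ⇒ q) holds.

(←) This fails. Under q = F, p = F, the left side is false but the right side is true.

The forward direction holds; the converse fails.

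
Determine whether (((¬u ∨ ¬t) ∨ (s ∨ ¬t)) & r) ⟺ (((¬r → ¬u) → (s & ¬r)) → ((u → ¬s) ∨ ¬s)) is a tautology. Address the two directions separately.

Only the forward implication holds.

[⇒] Assume the antecedent. If r is true, the consequent reduces to true regardless of the other variables. If r is false, the antecedent cannot hold. Either way the consequent holds.

[⇐] This fails. Under r = F, s = F, u = F, t = F, the left side is false but the right side is true.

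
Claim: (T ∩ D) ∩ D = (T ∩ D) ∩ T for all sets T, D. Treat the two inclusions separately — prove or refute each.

Both inclusions hold; the sets are equal.

(⊆) Let x ∈ (T ∩ D) ∩ D. Then x ∈ T ∩ D, from which x ∈ (T ∩ D) ∩ T.

(⊇) Let x ∈ (T ∩ D) ∩ T. Then x ∈ T ∩ D, from which x ∈ (T ∩ D) ∩ D.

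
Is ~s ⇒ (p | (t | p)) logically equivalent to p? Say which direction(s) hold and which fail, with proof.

Not equivalent: only (⇐) holds.

Forward direction. This fails. Under s = T, p = F, t = F, the left side is true but the right side is false.

Converse. Assume the antecedent. If s is true, ~s ⇒ (p | (t | p)) reduces to true regardless of the other variables. If s is false, the antecedent forces (s = F, p = T, t = F) or (s = F, p = T, t = T), and ~s ⇒ (p | (t | p)) holds there. Either way ~s ⇒ (p | (t | p)) holds.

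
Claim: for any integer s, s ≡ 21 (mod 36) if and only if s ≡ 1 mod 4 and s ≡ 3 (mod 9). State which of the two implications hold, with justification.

[⇒] Suppose s ≡ 21 (mod 36); write s = 36j + 21. Since 4 ∣ 36, reducing mod 4 gives s ≡ 21 ≡ 1 (mod 4); since 9 ∣ 36, reducing mod 9 gives s ≡ 21 ≡ 3 (mod 9).

[⇐] Conversely, if s ≡ 1 (mod 4) and s ≡ 3 (mod 9), then by the Chinese remainder theorem s ≡ 21 (mod 36). This is exactly s ≡ 21 (mod 36).

The biconditional holds.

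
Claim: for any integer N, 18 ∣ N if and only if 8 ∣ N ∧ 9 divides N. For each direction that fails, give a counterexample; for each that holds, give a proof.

Only the converse holds.

[⇒] This fails: take N = 18. Certainly 18 ∣ 18, but 8 ∤ 18.

[⇐] Suppose 8 ∣ N and 9 ∣ N. Any common multiple of 8 and 9 is a multiple of their lcm; here gcd(8, 9) = 1, so lcm(8, 9) = 8·9 = 72, so 72 ∣ N. Since 18 ∣ 72, it follows that 18 ∣ N.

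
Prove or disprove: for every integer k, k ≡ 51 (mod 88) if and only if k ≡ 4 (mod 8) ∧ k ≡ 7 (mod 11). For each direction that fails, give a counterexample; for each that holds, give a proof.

(⇒) This fails: k = 51 gives 51 ≡ 51 (mod 88) but 51 ≡ 3 (mod 8), so the conjunction on the right does not hold.

(⇐) This fails: k = 84 satisfies both congruences on the right (84 ≡ 4 mod 8 and 84 ≡ 7 mod 11) yet 84 ≡ 84 (mod 88), not 51.

(⇒) fails and (⇐) fails.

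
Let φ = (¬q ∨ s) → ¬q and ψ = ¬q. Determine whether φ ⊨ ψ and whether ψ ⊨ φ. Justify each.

(⇒) This fails. Under s = F, q = T, the left side is true but the right side is false.

(⇐) Assume the antecedent. If s is true, the antecedent forces (s = T, q = F), and (¬q ∨ s) → ¬q holds there. If s is false, (¬q ∨ s) → ¬q reduces to true regardless of the other variables. Either way (¬q ∨ s) → ¬q holds.

The forward direction fails; the converse holds.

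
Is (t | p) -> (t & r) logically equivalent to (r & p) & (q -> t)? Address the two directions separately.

[⇒] This fails. Under t = F, p = F, r = F, q = F, the left side is true but the right side is false.

[⇐] This fails. Under t = F, p = T, r = T, q = F, the left side is false but the right side is true.

Neither implication holds.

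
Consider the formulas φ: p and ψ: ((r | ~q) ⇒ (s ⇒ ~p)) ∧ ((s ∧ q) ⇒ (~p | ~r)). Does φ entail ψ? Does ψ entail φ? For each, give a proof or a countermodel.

Neither direction holds.

(⇒) This fails. Under q = F, p = T, s = T, r = F, the left side is true but the right side is false.

(⇐) This fails. Under q = F, p = F, s = F, r = F, the left side is false but the right side is true.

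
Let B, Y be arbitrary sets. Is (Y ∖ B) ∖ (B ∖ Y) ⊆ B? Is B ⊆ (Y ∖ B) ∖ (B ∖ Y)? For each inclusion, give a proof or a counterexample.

Both inclusions fail.

(⟹) This inclusion fails. Take B = ∅, Y = {1}; then 1 ∈ (Y ∖ B) ∖ (B ∖ Y) but 1 ∉ B.

(⟸) This inclusion fails. Take B = {1}, Y = ∅; then 1 ∈ B but 1 ∉ (Y ∖ B) ∖ (B ∖ Y).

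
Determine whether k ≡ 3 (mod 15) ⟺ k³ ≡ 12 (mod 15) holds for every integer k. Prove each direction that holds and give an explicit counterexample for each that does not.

(⟹) Suppose k ≡ 3 (mod 15). Write k = 15j + 3. Then (15j + 3)³ = 3375j³ + 2025j² + 405j + 27 = 15(225j³ + 135j² + 27j + 1) + 12, so k³ ≡ 12 (mod 15).

(⟸) Conversely, suppose k³ ≡ 12 (mod 15). The only residue r in {0, …, 14} with r³ ≡ 12 (mod 15) is r = 3, so k ≡ 3 (mod 15).

Both directions hold.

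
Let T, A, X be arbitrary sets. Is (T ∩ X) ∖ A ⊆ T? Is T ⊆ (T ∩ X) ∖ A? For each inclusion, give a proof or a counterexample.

Forward inclusion. Let x ∈ (T ∩ X) ∖ A. Then x ∈ T ∩ X and x ∉ A, from which x ∈ T.

Reverse inclusion. This inclusion fails. Take T = {1}, A = ∅, X = ∅; then 1 ∈ T but 1 ∉ (T ∩ X) ∖ A.

Only the forward inclusion holds.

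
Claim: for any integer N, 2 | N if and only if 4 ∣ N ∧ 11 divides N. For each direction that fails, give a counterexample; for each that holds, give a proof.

(⇐) Suppose 4 ∣ N and 11 ∣ N. Any common multiple of 4 and 11 is a multiple of their lcm; here gcd(4, 11) = 1, so lcm(4, 11) = 4·11 = 44, so 44 ∣ N. Since 2 ∣ 44, it follows that 2 ∣ N.

(⇒) This fails: take N = 2. Certainly 2 ∣ 2, but 4 ∤ 2.

The forward direction fails; the converse holds.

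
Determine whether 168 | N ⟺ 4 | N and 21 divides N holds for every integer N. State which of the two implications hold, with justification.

(⟸) This fails: take N = 84. Both 4 ∣ 84 and 21 ∣ 84, yet 84 is not a multiple of 168 (since 84 = 0·168 + 84), so 168 ∤ 84.

(⟹) If 168 ∣ N, write N = 168q. Since 168 = 42·4, N = 4·(42q), so 4 ∣ N; and since 168 = 8·21, N = 21·(8q), so 21 ∣ N.

Not equivalent: only (⇒) holds.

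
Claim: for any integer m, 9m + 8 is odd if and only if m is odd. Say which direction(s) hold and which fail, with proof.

(⟹) Suppose 9m + 8 is odd. Since 9 is odd, 9m and m have the same parity, so 9m + 8 ≡ m + 8 (mod 2). As 8 is even, 9m + 8 is odd exactly when m is odd. Thus m is odd.

(⟸) Conversely, suppose m is odd; write m = 2j + 1. Then 9m + 8 = 9·(2j + 1) + 8 = 2·9j + 17, which is odd.

The biconditional holds.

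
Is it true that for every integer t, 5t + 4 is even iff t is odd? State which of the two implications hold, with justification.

Forward direction. This fails: t = 6 gives 5t + 4 = 34, which is even, but 6 is even, not odd.

Converse. This also fails: t = 5 is odd, but 5t + 4 = 29 is odd, not even.

(⇒) fails and (⇐) fails.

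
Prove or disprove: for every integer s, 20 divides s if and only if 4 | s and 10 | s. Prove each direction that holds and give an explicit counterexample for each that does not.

Both implications hold.

Converse. Suppose 4 ∣ s and 10 ∣ s. Any common multiple of 4 and 10 is a multiple of their lcm; here lcm(4, 10) = 4·10/gcd(4, 10) = 40/2 = 20, so 20 ∣ s.

Forward direction. If 20 ∣ s, write s = 20q. Since 20 = 5·4, s = 4·(5q), so 4 ∣ s; and since 20 = 2·10, s = 10·(2q), so 10 ∣ s.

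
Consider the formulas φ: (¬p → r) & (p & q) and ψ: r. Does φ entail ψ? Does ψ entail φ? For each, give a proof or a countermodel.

(⟹) This fails. Under p = T, q = T, r = F, the left side is true but the right side is false.

(⟸) This fails. Under p = F, q = F, r = T, the left side is false but the right side is true.

Both directions fail.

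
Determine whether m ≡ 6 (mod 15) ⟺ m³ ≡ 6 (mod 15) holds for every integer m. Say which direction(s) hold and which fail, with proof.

Both directions hold; the statement is true.

(⟹) Suppose m ≡ 6 (mod 15). Write m = 15j + 6. Then (15j + 6)³ = 3375j³ + 4050j² + 1620j + 216 = 15(225j³ + 270j² + 108j + 14) + 6, so m³ ≡ 6 (mod 15).

(⟸) Conversely, suppose m³ ≡ 6 (mod 15). The only residue r in {0, …, 14} with r³ ≡ 6 (mod 15) is r = 6, so m ≡ 6 (mod 15).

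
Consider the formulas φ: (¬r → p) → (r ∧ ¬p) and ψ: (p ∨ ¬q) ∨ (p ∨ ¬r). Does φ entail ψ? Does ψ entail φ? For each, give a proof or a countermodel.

(→) This fails. Under q = T, p = F, r = T, the left side is true but the right side is false.

(←) This fails. Under q = F, p = T, r = F, the left side is false but the right side is true.

Neither implication holds.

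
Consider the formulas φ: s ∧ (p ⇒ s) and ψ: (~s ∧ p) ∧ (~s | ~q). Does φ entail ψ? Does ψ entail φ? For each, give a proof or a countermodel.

(→) This fails. Under p = F, s = T, q = F, the left side is true but the right side is false.

(←) This fails. Under p = T, s = F, q = F, the left side is false but the right side is true.

Both directions fail.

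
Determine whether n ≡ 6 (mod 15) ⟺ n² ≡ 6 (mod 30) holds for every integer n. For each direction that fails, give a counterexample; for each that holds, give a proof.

Both directions fail.

(⇒) This fails: take n = 21. Then 21 ≡ 6 (mod 15), but 21² = 441 ≡ 21 (mod 30), not 6.

(⇐) This fails: take n = 24. Then 24² = 576 ≡ 6 (mod 30), yet 24 ≡ 9 (mod 15), not 6.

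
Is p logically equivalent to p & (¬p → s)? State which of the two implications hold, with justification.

(→) Assume the antecedent. If p is true, p & (¬p → s) reduces to true regardless of the other variables. If p is false, the antecedent cannot hold. Either way p & (¬p → s) holds.

(←) Assume the antecedent. If p is true, p reduces to true regardless of the other variables. If p is false, the antecedent cannot hold. Either way p holds.

The biconditional holds.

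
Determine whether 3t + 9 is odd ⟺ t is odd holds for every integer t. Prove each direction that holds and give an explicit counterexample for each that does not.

(→) This fails: t = 0 gives 3t + 9 = 9, which is odd, but 0 is even, not odd.

(←) This also fails: t = 1 is odd, but 3t + 9 = 12 is even, not odd.

Neither implication holds.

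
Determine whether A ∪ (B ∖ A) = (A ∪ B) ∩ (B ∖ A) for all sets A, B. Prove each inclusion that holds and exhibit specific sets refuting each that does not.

(⊆) This inclusion fails. Take A = {1}, B = ∅; then 1 ∈ A ∪ (B ∖ A) but 1 ∉ (A ∪ B) ∩ (B ∖ A).

(⊇) Let x ∈ (A ∪ B) ∩ (B ∖ A). Then x ∈ B and x ∉ A, from which x ∈ A ∪ (B ∖ A).

Only the reverse inclusion holds.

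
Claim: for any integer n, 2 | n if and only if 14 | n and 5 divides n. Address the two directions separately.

[⇒] This fails: take n = 2. Certainly 2 ∣ 2, but 14 ∤ 2.

[⇐] Suppose 14 ∣ n and 5 ∣ n. Any common multiple of 14 and 5 is a multiple of their lcm; here gcd(14, 5) = 1, so lcm(14, 5) = 14·5 = 70, so 70 ∣ n. Since 2 ∣ 70, it follows that 2 ∣ n.

(⇒) fails; (⇐) holds.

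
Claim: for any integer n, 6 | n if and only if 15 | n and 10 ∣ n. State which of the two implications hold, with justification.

Not equivalent: only (⇐) holds.

Forward direction. This fails: take n = 6. Certainly 6 ∣ 6, but 15 ∤ 6.

Converse. Suppose 15 ∣ n and 10 ∣ n. Any common multiple of 15 and 10 is a multiple of their lcm; here lcm(15, 10) = 15·10/gcd(15, 10) = 150/5 = 30, so 30 ∣ n. Since 6 ∣ 30, it follows that 6 ∣ n.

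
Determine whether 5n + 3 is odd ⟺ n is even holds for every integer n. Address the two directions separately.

(⇒) Suppose 5n + 3 is odd. Since 5 is odd, 5n and n have the same parity, so 5n + 3 ≡ n + 3 (mod 2). As 3 is odd, 5n + 3 is odd exactly when n is even. Thus n is even.

(⇐) Conversely, suppose n is even; write n = 2j. Then 5n + 3 = 5·(2j) + 3 = 2·5j + 3, which is odd.

Equivalent; both directions hold.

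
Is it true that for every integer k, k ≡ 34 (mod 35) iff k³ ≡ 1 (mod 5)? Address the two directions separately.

(⇒) fails and (⇐) fails.

[⇒] This fails: take k = 34. Then 34 ≡ 34 (mod 35), but 34³ = 39304 ≡ 4 (mod 5), not 1.

[⇐] This fails: take k = 1. Then 1³ = 1 ≡ 1 (mod 5), yet 1 ≡ 1 (mod 35), not 34.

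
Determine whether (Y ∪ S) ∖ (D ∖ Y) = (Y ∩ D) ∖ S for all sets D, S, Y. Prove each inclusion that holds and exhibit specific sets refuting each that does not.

Only the reverse inclusion holds.

(⟹) This inclusion fails. Take D = ∅, S = {1}, Y = ∅; then 1 ∈ (Y ∪ S) ∖ (D ∖ Y) but 1 ∉ (Y ∩ D) ∖ S.

(⟸) Let x ∈ (Y ∩ D) ∖ S. Then x ∈ D ∩ Y and x ∉ S, from which x ∈ (Y ∪ S) ∖ (D ∖ Y).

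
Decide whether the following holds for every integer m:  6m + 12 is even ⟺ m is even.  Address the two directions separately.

Only the converse holds.

(⟹) This fails: take m = 1. Then 6m + 12 = 18, which is even, yet m = 1 is odd, not even.

(⟸) Suppose m is even. Since 6 is even, 6m is even for every m, so 6m + 12 has the same parity as 12, which is even. Hence 6m + 12 is even.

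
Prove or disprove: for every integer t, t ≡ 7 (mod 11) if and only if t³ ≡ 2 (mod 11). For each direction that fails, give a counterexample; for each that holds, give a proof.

The biconditional holds.

(⟹) Suppose t ≡ 7 (mod 11). Write t = 11j + 7. Then (11j + 7)³ = 1331j³ + 2541j² + 1617j + 343 = 11(121j³ + 231j² + 147j + 31) + 2, so t³ ≡ 2 (mod 11).

(⟸) Conversely, suppose t³ ≡ 2 (mod 11). The only residue r in {0, …, 10} with r³ ≡ 2 (mod 11) is r = 7, so t ≡ 7 (mod 11).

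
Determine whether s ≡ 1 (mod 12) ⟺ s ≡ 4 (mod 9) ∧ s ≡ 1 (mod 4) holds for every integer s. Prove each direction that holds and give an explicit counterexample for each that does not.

Not equivalent: only (⇐) holds.

[⇒] This fails: s = 1 gives 1 ≡ 1 (mod 12) but 1 ≡ 1 (mod 9), so the conjunction on the right does not hold.

[⇐] Conversely, if s ≡ 4 (mod 9) and s ≡ 1 (mod 4), then by the Chinese remainder theorem s ≡ 13 (mod 36). Since 13 ≡ 1 (mod 12) and 12 ∣ 36, we get s ≡ 1 (mod 12).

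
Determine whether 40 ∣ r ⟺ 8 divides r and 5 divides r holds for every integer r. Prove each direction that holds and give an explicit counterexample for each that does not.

The biconditional holds.

(⟸) Suppose 8 ∣ r and 5 ∣ r. Any common multiple of 8 and 5 is a multiple of their lcm; here gcd(8, 5) = 1, so lcm(8, 5) = 8·5 = 40, so 40 ∣ r.

(⟹) If 40 ∣ r, write r = 40q. Since 40 = 5·8, r = 8·(5q), so 8 ∣ r; and since 40 = 8·5, r = 5·(8q), so 5 ∣ r.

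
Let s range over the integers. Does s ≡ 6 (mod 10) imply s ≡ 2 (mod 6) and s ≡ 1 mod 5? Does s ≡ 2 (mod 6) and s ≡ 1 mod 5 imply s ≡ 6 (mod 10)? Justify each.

(⇒) This fails: s = 16 gives 16 ≡ 6 (mod 10) but 16 ≡ 4 (mod 6), so the conjunction on the right does not hold.

(⇐) Conversely, if s ≡ 2 (mod 6) and s ≡ 1 (mod 5), then by the Chinese remainder theorem s ≡ 26 (mod 30). Since 26 ≡ 6 (mod 10) and 10 ∣ 30, we get s ≡ 6 (mod 10).

The forward direction fails; the converse holds.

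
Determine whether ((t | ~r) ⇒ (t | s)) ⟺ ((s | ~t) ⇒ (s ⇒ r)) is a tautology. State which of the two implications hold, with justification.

(⇒) fails and (⇐) fails.

Forward direction. This fails. Under s = T, t = F, r = F, the left side is true but the right side is false.

Converse. This fails. Under s = F, t = F, r = F, the left side is false but the right side is true.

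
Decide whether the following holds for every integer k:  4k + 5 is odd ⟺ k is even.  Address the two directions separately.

Not equivalent: only (⇐) holds.

Forward direction. This fails: take k = 7. Then 4k + 5 = 33, which is odd, yet k = 7 is odd, not even.

Converse. Suppose k is even. Since 4 is even, 4k is even for every k, so 4k + 5 has the same parity as 5, which is odd. Hence 4k + 5 is odd.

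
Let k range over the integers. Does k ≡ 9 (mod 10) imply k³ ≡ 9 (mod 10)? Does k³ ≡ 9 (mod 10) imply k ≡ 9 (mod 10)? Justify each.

Forward direction. Suppose k ≡ 9 (mod 10). Write k = 10j + 9. Then (10j + 9)³ = 1000j³ + 2700j² + 2430j + 729 = 10(100j³ + 270j² + 243j + 72) + 9, so k³ ≡ 9 (mod 10).

Converse. Suppose k³ ≡ 9 (mod 10). The only residue r in {0, …, 9} with r³ ≡ 9 (mod 10) is r = 9, so k ≡ 9 (mod 10).

Both directions hold.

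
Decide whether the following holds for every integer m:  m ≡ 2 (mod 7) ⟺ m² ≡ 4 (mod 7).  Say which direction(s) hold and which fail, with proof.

Only the forward implication holds.

(←) This fails: take m = 5. Then 5² = 25 ≡ 4 (mod 7), yet 5 ≡ 5 (mod 7), not 2.

(→) Suppose m ≡ 2 (mod 7). Write m = 7j + 2. Then (7j + 2)² = 49j² + 28j + 4 = 7(7j² + 4j) + 4, so m² ≡ 4 (mod 7).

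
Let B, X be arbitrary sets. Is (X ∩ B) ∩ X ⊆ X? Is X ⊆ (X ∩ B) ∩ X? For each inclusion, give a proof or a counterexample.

(⊆) holds; (⊇) fails.

Forward inclusion. Let x ∈ (X ∩ B) ∩ X. Then x ∈ B ∩ X, from which x ∈ X.

Reverse inclusion. This inclusion fails. Take B = ∅, X = {1}; then 1 ∈ X but 1 ∉ (X ∩ B) ∩ X.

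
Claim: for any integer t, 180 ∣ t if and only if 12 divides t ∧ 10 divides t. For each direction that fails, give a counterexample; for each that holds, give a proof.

Only the forward implication holds.

Forward direction. If 180 ∣ t, write t = 180q. Since 180 = 15·12, t = 12·(15q), so 12 ∣ t; and since 180 = 18·10, t = 10·(18q), so 10 ∣ t.

Converse. This fails: take t = 60. Both 12 ∣ 60 and 10 ∣ 60, yet 60 is not a multiple of 180 (since 60 = 0·180 + 60), so 180 ∤ 60.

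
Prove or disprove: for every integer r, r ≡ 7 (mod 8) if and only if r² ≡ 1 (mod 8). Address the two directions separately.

Not equivalent: only (⇒) holds.

[⇐] This fails: take r = 1. Then 1² = 1 ≡ 1 (mod 8), yet 1 ≡ 1 (mod 8), not 7.

[⇒] Suppose r ≡ 7 (mod 8). Write r = 8j + 7. Then (8j + 7)² = 64j² + 112j + 49 = 8(8j² + 14j + 6) + 1, so r² ≡ 1 (mod 8).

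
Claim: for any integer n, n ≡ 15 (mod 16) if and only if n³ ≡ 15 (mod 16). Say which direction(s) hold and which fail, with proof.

Both directions hold; the statement is true.

(→) Suppose n ≡ 15 (mod 16). Write n = 16j + 15. Then (16j + 15)³ = 4096j³ + 11520j² + 10800j + 3375 = 16(256j³ + 720j² + 675j + 210) + 15, so n³ ≡ 15 (mod 16).

(←) Conversely, suppose n³ ≡ 15 (mod 16). The only residue r in {0, …, 15} with r³ ≡ 15 (mod 16) is r = 15, so n ≡ 15 (mod 16).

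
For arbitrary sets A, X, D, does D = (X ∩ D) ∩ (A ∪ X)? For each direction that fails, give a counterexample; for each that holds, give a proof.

(⟹) This inclusion fails. Take A = ∅, X = ∅, D = {1}; then 1 ∈ D but 1 ∉ (X ∩ D) ∩ (A ∪ X).

(⟸) Let x ∈ (X ∩ D) ∩ (A ∪ X). Then either x ∈ X ∩ D and x ∉ A; or x ∈ A ∩ X ∩ D. In each case x ∈ D, so (X ∩ D) ∩ (A ∪ X) ⊆ D.

(⊆) fails; (⊇) holds.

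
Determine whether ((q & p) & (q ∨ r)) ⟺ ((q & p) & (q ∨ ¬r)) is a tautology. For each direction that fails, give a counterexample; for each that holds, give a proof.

Both implications hold.

[⇒] Assume the antecedent. If q is true, the antecedent forces (q = T, r = F, p = T) or (q = T, r = T, p = T), and (q & p) & (q ∨ ¬r) holds there. If q is false, the antecedent cannot hold. Either way (q & p) & (q ∨ ¬r) holds.

[⇐] Assume the antecedent. If q is true, the antecedent forces (q = T, r = F, p = T) or (q = T, r = T, p = T), and (q & p) & (q ∨ r) holds there. If q is false, the antecedent cannot hold. Either way (q & p) & (q ∨ r) holds.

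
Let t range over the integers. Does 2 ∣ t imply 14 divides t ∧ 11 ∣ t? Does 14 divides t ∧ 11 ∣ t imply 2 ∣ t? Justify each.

(⇒) This fails: take t = 2. Certainly 2 ∣ 2, but 14 ∤ 2.

(⇐) Suppose 14 ∣ t and 11 ∣ t. Any common multiple of 14 and 11 is a multiple of their lcm; here gcd(14, 11) = 1, so lcm(14, 11) = 14·11 = 154, so 154 ∣ t. Since 2 ∣ 154, it follows that 2 ∣ t.

Not equivalent: only (⇐) holds.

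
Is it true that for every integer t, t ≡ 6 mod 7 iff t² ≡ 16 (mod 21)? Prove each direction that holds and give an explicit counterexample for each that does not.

Forward direction. This fails: take t = 6. Then 6 ≡ 6 (mod 7), but 6² = 36 ≡ 15 (mod 21), not 16.

Converse. This fails: take t = 4. Then 4² = 16 ≡ 16 (mod 21), yet 4 ≡ 4 (mod 7), not 6.

Neither implication holds.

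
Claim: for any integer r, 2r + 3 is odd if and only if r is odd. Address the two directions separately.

The forward direction fails; the converse holds.

(⇒) This fails: take r = 0. Then 2r + 3 = 3, which is odd, yet r = 0 is even, not odd.

(⇐) Suppose r is odd. Since 2 is even, 2r is even for every r, so 2r + 3 has the same parity as 3, which is odd. Hence 2r + 3 is odd.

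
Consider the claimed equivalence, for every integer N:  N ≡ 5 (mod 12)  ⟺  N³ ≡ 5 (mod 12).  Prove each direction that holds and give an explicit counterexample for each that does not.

(→) Suppose N ≡ 5 (mod 12). Write N = 12j + 5. Then (12j + 5)³ = 1728j³ + 2160j² + 900j + 125 = 12(144j³ + 180j² + 75j + 10) + 5, so N³ ≡ 5 (mod 12).

(←) Conversely, suppose N³ ≡ 5 (mod 12). The only residue r in {0, …, 11} with r³ ≡ 5 (mod 12) is r = 5, so N ≡ 5 (mod 12).

The biconditional holds.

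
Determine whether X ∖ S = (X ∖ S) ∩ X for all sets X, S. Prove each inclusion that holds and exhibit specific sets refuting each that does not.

Both inclusions hold.

(⊆) Let x ∈ X ∖ S. Then x ∈ X and x ∉ S, from which x ∈ (X ∖ S) ∩ X.

(⊇) Let x ∈ (X ∖ S) ∩ X. Then x ∈ X and x ∉ S, from which x ∈ X ∖ S.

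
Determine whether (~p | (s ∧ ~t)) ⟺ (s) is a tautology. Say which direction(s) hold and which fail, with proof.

(→) This fails. Under s = F, t = F, p = F, the left side is true but the right side is false.

(←) This fails. Under s = T, t = T, p = T, the left side is false but the right side is true.

(⇒) fails and (⇐) fails.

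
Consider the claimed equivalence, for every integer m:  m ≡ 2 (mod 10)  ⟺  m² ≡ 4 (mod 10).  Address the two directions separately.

(⇒) holds; (⇐) fails.

(⇒) Suppose m ≡ 2 (mod 10). Write m = 10j + 2. Then (10j + 2)² = 100j² + 40j + 4 = 10(10j² + 4j) + 4, so m² ≡ 4 (mod 10).

(⇐) This fails: take m = 8. Then 8² = 64 ≡ 4 (mod 10), yet 8 ≡ 8 (mod 10), not 2.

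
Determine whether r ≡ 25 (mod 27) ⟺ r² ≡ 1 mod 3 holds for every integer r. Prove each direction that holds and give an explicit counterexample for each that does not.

Only the forward direction holds.

Converse. This fails: take r = 1. Then 1² = 1 ≡ 1 (mod 3), yet 1 ≡ 1 (mod 27), not 25.

Forward direction. Suppose r ≡ 25 (mod 27). Then r² ≡ 25² = 625 (mod 27), and since 3 ∣ 27, also r² ≡ 1 (mod 3).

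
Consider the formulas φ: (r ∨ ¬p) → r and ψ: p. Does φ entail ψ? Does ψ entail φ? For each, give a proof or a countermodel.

(⟸) Assume the antecedent. If p is true, (r ∨ ¬p) → r reduces to true regardless of the other variables. If p is false, the antecedent cannot hold. Either way (r ∨ ¬p) → r holds.

(⟹) This fails. Under p = F, r = T, the left side is true but the right side is false.

The forward direction fails; the converse holds.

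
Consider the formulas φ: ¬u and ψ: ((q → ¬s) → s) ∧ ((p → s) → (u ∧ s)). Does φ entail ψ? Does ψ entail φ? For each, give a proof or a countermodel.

Neither direction holds.

(→) This fails. Under p = F, u = F, s = F, q = F, the left side is true but the right side is false.

(←) This fails. Under p = F, u = T, s = T, q = T, the left side is false but the right side is true.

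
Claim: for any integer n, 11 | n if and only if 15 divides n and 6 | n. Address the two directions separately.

(⇒) fails and (⇐) fails.

(→) This fails: take n = 11. Certainly 11 ∣ 11, but 15 ∤ 11.

(←) This fails: take n = 30. Both 15 ∣ 30 and 6 ∣ 30, yet 30 is not a multiple of 11 (since 30 = 2·11 + 8), so 11 ∤ 30.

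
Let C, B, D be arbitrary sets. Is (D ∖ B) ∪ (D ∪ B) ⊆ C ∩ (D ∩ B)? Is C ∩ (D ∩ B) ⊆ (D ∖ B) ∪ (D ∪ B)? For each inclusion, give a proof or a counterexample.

(⟹) This inclusion fails. Take C = ∅, B = {1}, D = ∅; then 1 ∈ (D ∖ B) ∪ (D ∪ B) but 1 ∉ C ∩ (D ∩ B).

(⟸) Let x ∈ C ∩ (D ∩ B). Then x ∈ C ∩ B ∩ D, from which x ∈ (D ∖ B) ∪ (D ∪ B).

Only the reverse inclusion holds.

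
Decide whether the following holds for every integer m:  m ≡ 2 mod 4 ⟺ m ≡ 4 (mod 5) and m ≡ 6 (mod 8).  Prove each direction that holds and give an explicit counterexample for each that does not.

[⇒] This fails: m = 2 gives 2 ≡ 2 (mod 4) but 2 ≡ 2 (mod 5), so the conjunction on the right does not hold.

[⇐] Conversely, if m ≡ 4 (mod 5) and m ≡ 6 (mod 8), then by the Chinese remainder theorem m ≡ 14 (mod 40). Since 14 ≡ 2 (mod 4) and 4 ∣ 40, we get m ≡ 2 (mod 4).

Not equivalent: only (⇐) holds.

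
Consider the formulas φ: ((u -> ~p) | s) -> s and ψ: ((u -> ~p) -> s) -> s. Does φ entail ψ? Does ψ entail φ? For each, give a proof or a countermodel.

(→) This fails. Under p = T, s = F, u = T, the left side is true but the right side is false.

(←) This fails. Under p = F, s = F, u = F, the left side is false but the right side is true.

Neither implication holds.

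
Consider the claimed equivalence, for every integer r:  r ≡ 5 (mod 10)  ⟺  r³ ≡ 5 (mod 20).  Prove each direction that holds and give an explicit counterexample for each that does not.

(→) This fails: take r = 15. Then 15 ≡ 5 (mod 10), but 15³ = 3375 ≡ 15 (mod 20), not 5.

(←) Conversely, the residues r modulo 20 with r³ ≡ 5 (mod 20) are exactly {5}, and each is ≡ 5 (mod 10).

Only the reverse direction holds.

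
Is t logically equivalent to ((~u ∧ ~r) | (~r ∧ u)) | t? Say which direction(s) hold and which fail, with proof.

[⇒] Assume the antecedent. If u is true, the antecedent forces (u = T, r = F, t = T) or (u = T, r = T, t = T), and ((~u ∧ ~r) | (~r ∧ u)) | t holds there. If u is false, the antecedent forces (u = F, r = F, t = T) or (u = F, r = T, t = T), and ((~u ∧ ~r) | (~r ∧ u)) | t holds there. Either way ((~u ∧ ~r) | (~r ∧ u)) | t holds.

[⇐] This fails. Under u = F, r = F, t = F, the left side is false but the right side is true.

Only the forward direction holds.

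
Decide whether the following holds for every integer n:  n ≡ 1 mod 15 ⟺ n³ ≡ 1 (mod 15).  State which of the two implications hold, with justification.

[⇐] Suppose n³ ≡ 1 (mod 15). The only residue r in {0, …, 14} with r³ ≡ 1 (mod 15) is r = 1, so n ≡ 1 (mod 15).

[⇒] Suppose n ≡ 1 mod 15. Write n = 15j + 1. Then (15j + 1)³ = 3375j³ + 675j² + 45j + 1 = 15(225j³ + 45j² + 3j) + 1, so n³ ≡ 1 (mod 15).

Both directions hold; the statement is true.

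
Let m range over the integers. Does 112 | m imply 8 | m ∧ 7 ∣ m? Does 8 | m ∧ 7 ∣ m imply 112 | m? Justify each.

The forward direction holds; the converse fails.

(⟹) If 112 ∣ m, write m = 112q. Since 112 = 14·8, m = 8·(14q), so 8 ∣ m; and since 112 = 16·7, m = 7·(16q), so 7 ∣ m.

(⟸) This fails: take m = 56. Both 8 ∣ 56 and 7 ∣ 56, yet 56 is not a multiple of 112 (since 56 = 0·112 + 56), so 112 ∤ 56.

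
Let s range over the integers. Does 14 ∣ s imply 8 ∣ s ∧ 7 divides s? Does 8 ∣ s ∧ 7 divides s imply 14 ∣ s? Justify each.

(⇒) This fails: take s = 14. Certainly 14 ∣ 14, but 8 ∤ 14.

(⇐) Suppose 8 ∣ s and 7 ∣ s. Any common multiple of 8 and 7 is a multiple of their lcm; here gcd(8, 7) = 1, so lcm(8, 7) = 8·7 = 56, so 56 ∣ s. Since 14 ∣ 56, it follows that 14 ∣ s.

Not equivalent: only (⇐) holds.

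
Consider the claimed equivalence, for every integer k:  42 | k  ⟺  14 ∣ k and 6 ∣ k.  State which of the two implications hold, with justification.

[⇒] If 42 ∣ k, write k = 42q. Since 42 = 3·14, k = 14·(3q), so 14 ∣ k; and since 42 = 7·6, k = 6·(7q), so 6 ∣ k.

[⇐] Suppose 14 ∣ k and 6 ∣ k. Any common multiple of 14 and 6 is a multiple of their lcm; here lcm(14, 6) = 14·6/gcd(14, 6) = 84/2 = 42, so 42 ∣ k.

Both directions hold; the statement is true.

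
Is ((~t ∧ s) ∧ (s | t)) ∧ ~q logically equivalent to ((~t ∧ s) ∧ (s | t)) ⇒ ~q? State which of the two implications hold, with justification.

Only the forward direction holds.

[⇒] Assume the antecedent. If q is true, the antecedent cannot hold. If q is false, ((~t ∧ s) ∧ (s | t)) ⇒ ~q reduces to true regardless of the other variables. Either way ((~t ∧ s) ∧ (s | t)) ⇒ ~q holds.

[⇐] This fails. Under q = F, t = F, s = F, the left side is false but the right side is true.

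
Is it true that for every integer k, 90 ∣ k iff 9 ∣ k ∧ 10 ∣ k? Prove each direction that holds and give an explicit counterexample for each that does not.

(⟸) Suppose 9 ∣ k and 10 ∣ k. Any common multiple of 9 and 10 is a multiple of their lcm; here gcd(9, 10) = 1, so lcm(9, 10) = 9·10 = 90, so 90 ∣ k.

(⟹) If 90 ∣ k, write k = 90q. Since 90 = 10·9, k = 9·(10q), so 9 ∣ k; and since 90 = 9·10, k = 10·(9q), so 10 ∣ k.

Equivalent; both directions hold.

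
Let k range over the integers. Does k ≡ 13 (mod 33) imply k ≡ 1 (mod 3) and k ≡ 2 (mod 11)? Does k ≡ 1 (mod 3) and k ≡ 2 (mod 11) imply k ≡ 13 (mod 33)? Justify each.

Both directions hold.

Forward direction. Suppose k ≡ 13 (mod 33); write k = 33j + 13. Since 3 ∣ 33, reducing mod 3 gives k ≡ 13 ≡ 1 (mod 3); since 11 ∣ 33, reducing mod 11 gives k ≡ 13 ≡ 2 (mod 11).

Converse. If k ≡ 1 (mod 3) and k ≡ 2 (mod 11), then by the Chinese remainder theorem k ≡ 13 (mod 33). This is exactly k ≡ 13 (mod 33).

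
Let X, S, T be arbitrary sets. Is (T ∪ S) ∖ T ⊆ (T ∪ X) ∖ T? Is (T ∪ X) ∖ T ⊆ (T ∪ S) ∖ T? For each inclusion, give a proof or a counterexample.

(⟹) This inclusion fails. Take X = ∅, S = {1}, T = ∅; then 1 ∈ (T ∪ S) ∖ T but 1 ∉ (T ∪ X) ∖ T.

(⟸) This inclusion fails. Take X = {1}, S = ∅, T = ∅; then 1 ∈ (T ∪ X) ∖ T but 1 ∉ (T ∪ S) ∖ T.

Both inclusions fail.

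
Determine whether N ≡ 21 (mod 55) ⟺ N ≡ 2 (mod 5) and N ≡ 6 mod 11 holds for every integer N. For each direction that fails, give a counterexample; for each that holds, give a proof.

Neither direction holds.

Forward direction. This fails: N = 21 gives 21 ≡ 21 (mod 55) but 21 ≡ 1 (mod 5), so the conjunction on the right does not hold.

Converse. This fails: N = 17 satisfies both congruences on the right (17 ≡ 2 mod 5 and 17 ≡ 6 mod 11) yet 17 ≡ 17 (mod 55), not 21.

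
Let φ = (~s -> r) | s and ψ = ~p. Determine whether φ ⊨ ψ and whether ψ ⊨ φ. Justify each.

(⟹) This fails. Under r = T, s = F, p = T, the left side is true but the right side is false.

(⟸) This fails. Under r = F, s = F, p = F, the left side is false but the right side is true.

Both directions fail.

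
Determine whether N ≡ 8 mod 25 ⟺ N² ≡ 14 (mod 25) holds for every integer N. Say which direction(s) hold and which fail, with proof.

(⇒) holds; (⇐) fails.

Forward direction. Suppose N ≡ 8 mod 25. Write N = 25j + 8. Then (25j + 8)² = 625j² + 400j + 64 = 25(25j² + 16j + 2) + 14, so N² ≡ 14 (mod 25).

Converse. This fails: take N = 17. Then 17² = 289 ≡ 14 (mod 25), yet 17 ≡ 17 (mod 25), not 8.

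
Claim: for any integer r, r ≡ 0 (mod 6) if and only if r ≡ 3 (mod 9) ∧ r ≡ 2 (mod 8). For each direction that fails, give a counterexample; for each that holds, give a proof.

(⇒) fails; (⇐) holds.

(⟹) This fails: r = 0 gives 0 ≡ 0 (mod 6) but 0 ≡ 0 (mod 9), so the conjunction on the right does not hold.

(⟸) Conversely, if r ≡ 3 (mod 9) and r ≡ 2 (mod 8), then by the Chinese remainder theorem r ≡ 66 (mod 72). Since 66 ≡ 0 (mod 6) and 6 ∣ 72, we get r ≡ 0 (mod 6).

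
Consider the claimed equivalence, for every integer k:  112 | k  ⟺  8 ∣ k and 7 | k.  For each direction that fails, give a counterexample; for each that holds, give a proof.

(→) If 112 ∣ k, write k = 112q. Since 112 = 14·8, k = 8·(14q), so 8 ∣ k; and since 112 = 16·7, k = 7·(16q), so 7 ∣ k.

(←) This fails: take k = 56. Both 8 ∣ 56 and 7 ∣ 56, yet 56 is not a multiple of 112 (since 56 = 0·112 + 56), so 112 ∤ 56.

Only the forward implication holds.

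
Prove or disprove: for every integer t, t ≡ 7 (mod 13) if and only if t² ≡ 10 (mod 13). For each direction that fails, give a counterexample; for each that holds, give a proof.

[⇒] Suppose t ≡ 7 (mod 13). Write t = 13j + 7. Then (13j + 7)² = 169j² + 182j + 49 = 13(13j² + 14j + 3) + 10, so t² ≡ 10 (mod 13).

[⇐] This fails: take t = 6. Then 6² = 36 ≡ 10 (mod 13), yet 6 ≡ 6 (mod 13), not 7.

Only the forward direction holds.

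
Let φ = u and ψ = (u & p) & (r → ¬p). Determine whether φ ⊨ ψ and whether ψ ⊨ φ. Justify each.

Forward direction. This fails. Under p = F, r = F, u = T, the left side is true but the right side is false.

Converse. Assume the antecedent. If p is true, the antecedent forces (p = T, r = F, u = T), and u holds there. If p is false, the antecedent cannot hold. Either way u holds.

Not equivalent: only (⇐) holds.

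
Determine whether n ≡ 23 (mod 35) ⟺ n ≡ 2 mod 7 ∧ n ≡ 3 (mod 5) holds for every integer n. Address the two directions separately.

(⇐) If n ≡ 2 (mod 7) and n ≡ 3 (mod 5), then by the Chinese remainder theorem n ≡ 23 (mod 35). This is exactly n ≡ 23 (mod 35).

(⇒) Suppose n ≡ 23 (mod 35); write n = 35j + 23. Since 7 ∣ 35, reducing mod 7 gives n ≡ 23 ≡ 2 (mod 7); since 5 ∣ 35, reducing mod 5 gives n ≡ 23 ≡ 3 (mod 5).

The biconditional holds.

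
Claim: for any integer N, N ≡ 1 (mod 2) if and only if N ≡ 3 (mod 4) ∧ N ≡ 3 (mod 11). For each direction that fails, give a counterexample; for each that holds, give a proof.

Only the reverse direction holds.

[⇐] If N ≡ 3 (mod 4) and N ≡ 3 (mod 11), then by the Chinese remainder theorem N ≡ 3 (mod 44). Since 3 ≡ 1 (mod 2) and 2 ∣ 44, we get N ≡ 1 (mod 2).

[⇒] This fails: N = 1 gives 1 ≡ 1 (mod 2) but 1 ≡ 1 (mod 4), so the conjunction on the right does not hold.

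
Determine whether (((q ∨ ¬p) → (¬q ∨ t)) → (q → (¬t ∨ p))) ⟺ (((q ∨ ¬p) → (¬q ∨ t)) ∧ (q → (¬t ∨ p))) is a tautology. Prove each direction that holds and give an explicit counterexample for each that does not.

(⇒) fails; (⇐) holds.

[⇒] This fails. Under p = F, q = T, t = F, the left side is true but the right side is false.

[⇐] Assume the antecedent. If p is true, the consequent reduces to true regardless of the other variables. If p is false, the antecedent forces (p = F, q = F, t = F) or (p = F, q = F, t = T), and the consequent holds there. Either way the consequent holds.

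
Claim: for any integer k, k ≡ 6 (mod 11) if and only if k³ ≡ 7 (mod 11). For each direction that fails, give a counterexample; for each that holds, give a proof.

Equivalent; both directions hold.

[⇒] Suppose k ≡ 6 (mod 11). Write k = 11j + 6. Then (11j + 6)³ = 1331j³ + 2178j² + 1188j + 216 = 11(121j³ + 198j² + 108j + 19) + 7, so k³ ≡ 7 (mod 11).

[⇐] Conversely, suppose k³ ≡ 7 (mod 11). The only residue r in {0, …, 10} with r³ ≡ 7 (mod 11) is r = 6, so k ≡ 6 (mod 11).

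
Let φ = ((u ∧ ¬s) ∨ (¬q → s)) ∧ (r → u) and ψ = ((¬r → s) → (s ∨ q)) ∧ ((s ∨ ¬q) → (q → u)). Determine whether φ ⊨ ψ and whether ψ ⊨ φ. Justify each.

Neither direction holds.

(⇒) This fails. Under q = T, u = F, s = T, r = F, the left side is true but the right side is false.

(⇐) This fails. Under q = F, u = F, s = F, r = F, the left side is false but the right side is true.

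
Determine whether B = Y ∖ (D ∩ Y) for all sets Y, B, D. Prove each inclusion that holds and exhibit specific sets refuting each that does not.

Forward inclusion. This inclusion fails. Take Y = ∅, B = {1}, D = ∅; then 1 ∈ B but 1 ∉ Y ∖ (D ∩ Y).

Reverse inclusion. This inclusion fails. Take Y = {1}, B = ∅, D = ∅; then 1 ∈ Y ∖ (D ∩ Y) but 1 ∉ B.

(⊆) fails and (⊇) fails.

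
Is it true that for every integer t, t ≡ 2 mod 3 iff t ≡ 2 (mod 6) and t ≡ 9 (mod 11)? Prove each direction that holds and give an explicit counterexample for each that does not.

Not equivalent: only (⇐) holds.

Converse. If t ≡ 2 (mod 6) and t ≡ 9 (mod 11), then by the Chinese remainder theorem t ≡ 20 (mod 66). Since 20 ≡ 2 (mod 3) and 3 ∣ 66, we get t ≡ 2 (mod 3).

Forward direction. This fails: t = 2 gives 2 ≡ 2 (mod 3) but 2 ≡ 2 (mod 11), so the conjunction on the right does not hold.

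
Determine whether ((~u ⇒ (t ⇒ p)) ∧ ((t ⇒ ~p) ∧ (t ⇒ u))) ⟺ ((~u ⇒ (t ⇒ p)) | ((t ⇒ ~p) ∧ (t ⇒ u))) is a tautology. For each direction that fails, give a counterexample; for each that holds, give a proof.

Only the forward direction holds.

[⇒] Assume the antecedent. If t is true, the antecedent forces (t = T, u = T, p = F), and the consequent holds there. If t is false, the consequent reduces to true regardless of the other variables. Either way the consequent holds.

[⇐] This fails. Under t = T, u = F, p = T, the left side is false but the right side is true.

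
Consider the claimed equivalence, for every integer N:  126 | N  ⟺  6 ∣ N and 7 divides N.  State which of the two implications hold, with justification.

(⇐) This fails: take N = 42. Both 6 ∣ 42 and 7 ∣ 42, yet 42 is not a multiple of 126 (since 42 = 0·126 + 42), so 126 ∤ 42.

(⇒) If 126 ∣ N, write N = 126q. Since 126 = 21·6, N = 6·(21q), so 6 ∣ N; and since 126 = 18·7, N = 7·(18q), so 7 ∣ N.

The forward direction holds; the converse fails.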